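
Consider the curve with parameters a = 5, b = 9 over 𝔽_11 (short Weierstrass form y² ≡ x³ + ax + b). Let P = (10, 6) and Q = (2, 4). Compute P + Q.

(10, 6) + (2, 4). λ = (4 - 6)/(2 - 10) ≡ 9/3 mod 11. 3⁻¹ ≡ 4 (mod 11), so λ ≡ 3.
  x = λ² - 10 - 2 = 9 - 12 ≡ 8; y = λ·(10 - 8) - 6 ≡ 0. → (8, 0)

(8, 0)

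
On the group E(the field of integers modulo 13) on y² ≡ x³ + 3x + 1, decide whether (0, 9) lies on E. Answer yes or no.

y² = 9² ≡ 3; x³ + 3x + 1 = 1 ≡ 1 (mod 13). 3 ≠ 1.

no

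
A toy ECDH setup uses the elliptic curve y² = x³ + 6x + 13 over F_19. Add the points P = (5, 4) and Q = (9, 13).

(5, 4) + (9, 13). λ = (13 - 4)/(9 - 5) ≡ 9/4 mod 19. 4⁻¹ ≡ 5 (mod 19), so λ ≡ 7.
  x = λ² - 5 - 9 = 49 - 14 ≡ 16; y = λ·(5 - 16) - 4 ≡ 14. → (16, 14)

(16, 14)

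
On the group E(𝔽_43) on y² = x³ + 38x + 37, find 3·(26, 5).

Write P = (26, 5).
Repeated addition: build up to 3P.
2P: tangent at (26, 5): λ = (3·26² + 38)/(2·5) ≡ 2/10. 10⁻¹ ≡ 13 (mod 43), so λ ≡ 2·13 ≡ 26.
  x = λ² - 26 - 26 = 676 - 52 ≡ 22; y = λ·(26 - 22) - 5 ≡ 13. → (22, 13)
3P: (22, 13) + (26, 5). λ = (5 - 13)/(26 - 22) ≡ 35/4 mod 43. 4⁻¹ ≡ 11 (mod 43), so λ ≡ 41.
  x = λ² - 22 - 26 = 1681 - 48 ≡ 42; y = λ·(22 - 42) - 13 ≡ 27. → (42, 27)

(42, 27)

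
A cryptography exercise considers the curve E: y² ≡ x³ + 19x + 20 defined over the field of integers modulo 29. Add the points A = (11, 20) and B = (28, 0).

(25, 5)

(11, 20) + (28, 0). λ = (0 - 20)/(28 - 11) ≡ 9/17 mod 29. 17⁻¹ ≡ 12 (mod 29), so λ ≡ 21.
  x = λ² - 11 - 28 = 441 - 39 ≡ 25; y = λ·(11 - 25) - 20 ≡ 5. → (25, 5)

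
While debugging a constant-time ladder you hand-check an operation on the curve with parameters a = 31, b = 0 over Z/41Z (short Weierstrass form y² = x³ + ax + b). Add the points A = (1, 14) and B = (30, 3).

(6, 19)

(1, 14) + (30, 3). λ = (3 - 14)/(30 - 1) ≡ 30/29 mod 41. 29⁻¹ ≡ 17 (mod 41) since 29·17 = 493 ≡ 1, so λ ≡ 18.
  x = λ² - 1 - 30 = 324 - 31 ≡ 6; y = λ·(1 - 6) - 14 ≡ 19. → (6, 19)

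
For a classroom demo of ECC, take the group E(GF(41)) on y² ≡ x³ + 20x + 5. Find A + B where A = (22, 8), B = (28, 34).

(22, 8) + (28, 34). λ = (34 - 8)/(28 - 22) ≡ 26/6 mod 41. 6⁻¹ ≡ 7 (mod 41) since 6·7 = 42 ≡ 1, so λ ≡ 18.
  x = λ² - 22 - 28 = 324 - 50 ≡ 28; y = λ·(22 - 28) - 8 ≡ 7. → (28, 7)

(28, 7)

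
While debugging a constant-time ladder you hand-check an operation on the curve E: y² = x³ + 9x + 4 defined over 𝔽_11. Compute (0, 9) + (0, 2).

The two points share x = 0 and their y-coordinates satisfy 9 + 2 ≡ 0 (mod 11), so they are inverses. Their sum is ∞.

O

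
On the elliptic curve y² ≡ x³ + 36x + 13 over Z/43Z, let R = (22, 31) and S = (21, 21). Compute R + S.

(14, 6)

(22, 31) + (21, 21). λ = (21 - 31)/(21 - 22) ≡ 33/42 mod 43. 42⁻¹ ≡ 42 (mod 43) since 42·42 = 1764 ≡ 1, so λ ≡ 10.
  x = λ² - 22 - 21 = 100 - 43 ≡ 14; y = λ·(22 - 14) - 31 ≡ 6. → (14, 6)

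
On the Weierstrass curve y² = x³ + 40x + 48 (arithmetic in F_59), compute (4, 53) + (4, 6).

The two points share x = 4 and their y-coordinates satisfy 53 + 6 ≡ 0 (mod 59), so they are inverses. Their sum is O.

O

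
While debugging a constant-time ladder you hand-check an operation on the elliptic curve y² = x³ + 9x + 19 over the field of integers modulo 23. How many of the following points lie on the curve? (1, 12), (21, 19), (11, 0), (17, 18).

(1, 12): 12² ≡ 6, rhs ≡ 6 → on.
(21, 19): 19² ≡ 16, rhs ≡ 16 → on.
(11, 0): 0² ≡ 0, rhs ≡ 0 → on.
(17, 18): 18² ≡ 2, rhs ≡ 2 → on.

4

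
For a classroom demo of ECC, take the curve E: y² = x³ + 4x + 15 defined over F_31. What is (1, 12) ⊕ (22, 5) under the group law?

(1, 12) + (22, 5). λ = (5 - 12)/(22 - 1) ≡ 24/21 mod 31. 21⁻¹ ≡ 3 (mod 31), so λ ≡ 10.
  x = λ² - 1 - 22 = 100 - 23 ≡ 15; y = λ·(1 - 15) - 12 ≡ 3. → (15, 3)

(15, 3)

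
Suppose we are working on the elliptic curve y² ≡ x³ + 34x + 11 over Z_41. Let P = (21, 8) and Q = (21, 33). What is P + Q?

O

The two points share x = 21 and their y-coordinates satisfy 8 + 33 ≡ 0 (mod 41), so they are inverses. Their sum is O.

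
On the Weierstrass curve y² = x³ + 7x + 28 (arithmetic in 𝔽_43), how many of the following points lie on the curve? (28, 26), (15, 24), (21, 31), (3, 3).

(28, 26): 26² ≡ 31, rhs ≡ 31 → on.
(15, 24): 24² ≡ 17, rhs ≡ 25 → off.
(21, 31): 31² ≡ 15, rhs ≡ 19 → off.
(3, 3): 3² ≡ 9, rhs ≡ 33 → off.

1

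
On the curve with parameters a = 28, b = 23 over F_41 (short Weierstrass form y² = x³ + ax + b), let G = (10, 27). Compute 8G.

(35, 34)

Repeated addition: build up to 8G.
2G: tangent at (10, 27): λ = (3·10² + 28)/(2·27) ≡ 0/13. 13⁻¹ ≡ 19 (mod 41) since 13·19 = 247 ≡ 1, so λ ≡ 0·19 ≡ 0.
  x = λ² - 10 - 10 = 0 - 20 ≡ 21; y = λ·(10 - 21) - 27 ≡ 14. → (21, 14)
3G: (21, 14) + (10, 27). λ = (27 - 14)/(10 - 21) ≡ 13/30 mod 41. 30⁻¹ ≡ 26 (mod 41) since 30·26 = 780 ≡ 1, so λ ≡ 10.
  x = λ² - 21 - 10 = 100 - 31 ≡ 28; y = λ·(21 - 28) - 14 ≡ 39. → (28, 39)
4G: (28, 39) + (10, 27). λ = (27 - 39)/(10 - 28) ≡ 29/23 mod 41. 23⁻¹ ≡ 25 (mod 41), so λ ≡ 28.
  x = λ² - 28 - 10 = 784 - 38 ≡ 8; y = λ·(28 - 8) - 39 ≡ 29. → (8, 29)
5G: (8, 29) + (10, 27). λ = (27 - 29)/(10 - 8) ≡ 39/2 mod 41. 2⁻¹ ≡ 21 (mod 41), so λ ≡ 40.
  x = λ² - 8 - 10 = 1600 - 18 ≡ 24; y = λ·(8 - 24) - 29 ≡ 28. → (24, 28)
6G: (24, 28) + (10, 27). λ = (27 - 28)/(10 - 24) ≡ 40/27 mod 41. 27⁻¹ ≡ 38 (mod 41), so λ ≡ 3.
  x = λ² - 24 - 10 = 9 - 34 ≡ 16; y = λ·(24 - 16) - 28 ≡ 37. → (16, 37)
7G: (16, 37) + (10, 27). λ = (27 - 37)/(10 - 16) ≡ 31/35 mod 41. 35⁻¹ ≡ 34 (mod 41), so λ ≡ 29.
  x = λ² - 16 - 10 = 841 - 26 ≡ 36; y = λ·(16 - 36) - 37 ≡ 39. → (36, 39)
8G: (36, 39) + (10, 27). λ = (27 - 39)/(10 - 36) ≡ 29/15 mod 41. 15⁻¹ ≡ 11 (mod 41), so λ ≡ 32.
  x = λ² - 36 - 10 = 1024 - 46 ≡ 35; y = λ·(36 - 35) - 39 ≡ 34. → (35, 34)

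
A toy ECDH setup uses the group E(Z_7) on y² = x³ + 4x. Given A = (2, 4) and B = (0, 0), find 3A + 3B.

(2, 4)

First 3A:
Repeated addition: build up to 3A.
2A: tangent at (2, 4): λ = (3·2² + 4)/(2·4) ≡ 2/1. 1⁻¹ ≡ 1 (mod 7), so λ ≡ 2·1 ≡ 2.
  x = λ² - 2 - 2 = 4 - 4 ≡ 0; y = λ·(2 - 0) - 4 ≡ 0. → (0, 0)
3A: (0, 0) + (2, 4). λ = (4 - 0)/(2 - 0) ≡ 4/2 mod 7. 2⁻¹ ≡ 4 (mod 7), so λ ≡ 2.
  x = λ² - 0 - 2 = 4 - 2 ≡ 2; y = λ·(0 - 2) - 0 ≡ 3. → (2, 3)
3A = (2, 3).
Next 3B:
Repeated addition: build up to 3B.
2B: (0, 0) + (0, 0): same x and y₁ ≡ -y₂, so the sum is O.
3B: O + (0, 0) = (0, 0) (identity).
3B = (0, 0).
Finally 3A + 3B:
(2, 3) + (0, 0). λ = (0 - 3)/(0 - 2) ≡ 4/5 mod 7. 5⁻¹ ≡ 3 (mod 7), so λ ≡ 5.
  x = λ² - 2 - 0 = 25 - 2 ≡ 2; y = λ·(2 - 2) - 3 ≡ 4. → (2, 4)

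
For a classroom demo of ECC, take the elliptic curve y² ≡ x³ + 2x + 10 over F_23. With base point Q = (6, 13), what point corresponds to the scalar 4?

(6, 10)

Repeated addition: build up to 4Q.
2Q: tangent at (6, 13): λ = (3·6² + 2)/(2·13) ≡ 18/3. 3⁻¹ ≡ 8 (mod 23), so λ ≡ 18·8 ≡ 6.
  x = λ² - 6 - 6 = 36 - 12 ≡ 1; y = λ·(6 - 1) - 13 ≡ 17. → (1, 17)
3Q: (1, 17) + (6, 13). λ = (13 - 17)/(6 - 1) ≡ 19/5 mod 23. 5⁻¹ ≡ 14 (mod 23) since 5·14 = 70 ≡ 1, so λ ≡ 13.
  x = λ² - 1 - 6 = 169 - 7 ≡ 1; y = λ·(1 - 1) - 17 ≡ 6. → (1, 6)
4Q: (1, 6) + (6, 13). λ = (13 - 6)/(6 - 1) ≡ 7/5 mod 23. 5⁻¹ ≡ 14 (mod 23) since 5·14 = 70 ≡ 1, so λ ≡ 6.
  x = λ² - 1 - 6 = 36 - 7 ≡ 6; y = λ·(1 - 6) - 6 ≡ 10. → (6, 10)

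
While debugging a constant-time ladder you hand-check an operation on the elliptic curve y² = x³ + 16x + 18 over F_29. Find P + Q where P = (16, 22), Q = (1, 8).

(16, 22) + (1, 8). λ = (8 - 22)/(1 - 16) ≡ 15/14 mod 29. 14⁻¹ ≡ 27 (mod 29), so λ ≡ 28.
  x = λ² - 16 - 1 = 784 - 17 ≡ 13; y = λ·(16 - 13) - 22 ≡ 4. → (13, 4)

(13, 4)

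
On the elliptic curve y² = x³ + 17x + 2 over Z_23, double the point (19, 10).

(20, 4)

tangent at (19, 10): λ = (3·19² + 17)/(2·10) ≡ 19/20. 20⁻¹ ≡ 15 (mod 23) since 20·15 = 300 ≡ 1, so λ ≡ 19·15 ≡ 9.
  x = λ² - 19 - 19 = 81 - 38 ≡ 20; y = λ·(19 - 20) - 10 ≡ 4. → (20, 4)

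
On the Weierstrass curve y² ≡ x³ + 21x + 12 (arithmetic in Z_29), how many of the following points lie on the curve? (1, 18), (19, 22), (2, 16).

2

(1, 18): 18² ≡ 5, rhs ≡ 5 → on.
(19, 22): 22² ≡ 20, rhs ≡ 20 → on.
(2, 16): 16² ≡ 24, rhs ≡ 4 → off.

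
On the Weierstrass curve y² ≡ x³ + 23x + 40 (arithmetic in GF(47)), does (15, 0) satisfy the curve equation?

y² = 0² ≡ 0; x³ + 23x + 40 = 3760 ≡ 0 (mod 47). 0 = 0.

yes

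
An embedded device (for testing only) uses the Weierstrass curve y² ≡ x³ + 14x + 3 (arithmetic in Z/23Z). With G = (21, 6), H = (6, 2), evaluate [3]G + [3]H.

(15, 0)

First 3G:
Repeated addition: build up to 3G.
2G: tangent at (21, 6): λ = (3·21² + 14)/(2·6) ≡ 3/12. 12⁻¹ ≡ 2 (mod 23), so λ ≡ 3·2 ≡ 6.
  x = λ² - 21 - 21 = 36 - 42 ≡ 17; y = λ·(21 - 17) - 6 ≡ 18. → (17, 18)
3G: (17, 18) + (21, 6). λ = (6 - 18)/(21 - 17) ≡ 11/4 mod 23. 4⁻¹ ≡ 6 (mod 23), so λ ≡ 20.
  x = λ² - 17 - 21 = 400 - 38 ≡ 17; y = λ·(17 - 17) - 18 ≡ 5. → (17, 5)
3G = (17, 5).
Next 3H:
Repeated addition: build up to 3H.
2H: tangent at (6, 2): λ = (3·6² + 14)/(2·2) ≡ 7/4. 4⁻¹ ≡ 6 (mod 23) since 4·6 = 24 ≡ 1, so λ ≡ 7·6 ≡ 19.
  x = λ² - 6 - 6 = 361 - 12 ≡ 4; y = λ·(6 - 4) - 2 ≡ 13. → (4, 13)
3H: (4, 13) + (6, 2). λ = (2 - 13)/(6 - 4) ≡ 12/2 mod 23. 2⁻¹ ≡ 12 (mod 23) since 2·12 = 24 ≡ 1, so λ ≡ 6.
  x = λ² - 4 - 6 = 36 - 10 ≡ 3; y = λ·(4 - 3) - 13 ≡ 16. → (3, 16)
3H = (3, 16).
Finally 3G + 3H:
(17, 5) + (3, 16). λ = (16 - 5)/(3 - 17) ≡ 11/9 mod 23. 9⁻¹ ≡ 18 (mod 23) since 9·18 = 162 ≡ 1, so λ ≡ 14.
  x = λ² - 17 - 3 = 196 - 20 ≡ 15; y = λ·(17 - 15) - 5 ≡ 0. → (15, 0)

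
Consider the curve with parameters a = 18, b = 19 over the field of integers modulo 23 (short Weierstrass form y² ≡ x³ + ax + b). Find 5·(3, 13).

Write Q = (3, 13).
Repeated addition: build up to 5Q.
2Q: tangent at (3, 13): λ = (3·3² + 18)/(2·13) ≡ 22/3. 3⁻¹ ≡ 8 (mod 23), so λ ≡ 22·8 ≡ 15.
  x = λ² - 3 - 3 = 225 - 6 ≡ 12; y = λ·(3 - 12) - 13 ≡ 13. → (12, 13)
3Q: (12, 13) + (3, 13). λ = (13 - 13)/(3 - 12) ≡ 0/14 mod 23. 14⁻¹ ≡ 5 (mod 23), so λ ≡ 0.
  x = λ² - 12 - 3 = 0 - 15 ≡ 8; y = λ·(12 - 8) - 13 ≡ 10. → (8, 10)
4Q: (8, 10) + (3, 13). λ = (13 - 10)/(3 - 8) ≡ 3/18 mod 23. 18⁻¹ ≡ 9 (mod 23), so λ ≡ 4.
  x = λ² - 8 - 3 = 16 - 11 ≡ 5; y = λ·(8 - 5) - 10 ≡ 2. → (5, 2)
5Q: (5, 2) + (3, 13). λ = (13 - 2)/(3 - 5) ≡ 11/21 mod 23. 21⁻¹ ≡ 11 (mod 23), so λ ≡ 6.
  x = λ² - 5 - 3 = 36 - 8 ≡ 5; y = λ·(5 - 5) - 2 ≡ 21. → (5, 21)

(5, 21)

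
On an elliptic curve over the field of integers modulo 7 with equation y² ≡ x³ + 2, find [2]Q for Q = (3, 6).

(3, 1)

tangent at (3, 6): λ = (3·3² + 0)/(2·6) ≡ 6/5. 5⁻¹ ≡ 3 (mod 7), so λ ≡ 6·3 ≡ 4.
  x = λ² - 3 - 3 = 16 - 6 ≡ 3; y = λ·(3 - 3) - 6 ≡ 1. → (3, 1)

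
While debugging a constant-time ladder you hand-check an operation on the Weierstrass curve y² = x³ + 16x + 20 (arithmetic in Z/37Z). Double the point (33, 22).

(4, 0)

tangent at (33, 22): λ = (3·33² + 16)/(2·22) ≡ 27/7. 7⁻¹ ≡ 16 (mod 37), so λ ≡ 27·16 ≡ 25.
  x = λ² - 33 - 33 = 625 - 66 ≡ 4; y = λ·(33 - 4) - 22 ≡ 0. → (4, 0)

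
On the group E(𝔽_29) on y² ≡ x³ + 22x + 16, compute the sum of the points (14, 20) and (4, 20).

(11, 9)

(14, 20) + (4, 20). λ = (20 - 20)/(4 - 14) ≡ 0/19 mod 29. 19⁻¹ ≡ 26 (mod 29), so λ ≡ 0.
  x = λ² - 14 - 4 = 0 - 18 ≡ 11; y = λ·(14 - 11) - 20 ≡ 9. → (11, 9)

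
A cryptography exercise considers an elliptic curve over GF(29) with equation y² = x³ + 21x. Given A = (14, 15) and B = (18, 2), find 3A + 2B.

(11, 24)

First 3A:
Repeated addition: build up to 3A.
2A: tangent at (14, 15): λ = (3·14² + 21)/(2·15) ≡ 0/1. 1⁻¹ ≡ 1 (mod 29), so λ ≡ 0·1 ≡ 0.
  x = λ² - 14 - 14 = 0 - 28 ≡ 1; y = λ·(14 - 1) - 15 ≡ 14. → (1, 14)
3A: (1, 14) + (14, 15). λ = (15 - 14)/(14 - 1) ≡ 1/13 mod 29. 13⁻¹ ≡ 9 (mod 29), so λ ≡ 9.
  x = λ² - 1 - 14 = 81 - 15 ≡ 8; y = λ·(1 - 8) - 14 ≡ 10. → (8, 10)
3A = (8, 10).
Next 2B:
Repeated addition: build up to 2B.
2B: tangent at (18, 2): λ = (3·18² + 21)/(2·2) ≡ 7/4. 4⁻¹ ≡ 22 (mod 29), so λ ≡ 7·22 ≡ 9.
  x = λ² - 18 - 18 = 81 - 36 ≡ 16; y = λ·(18 - 16) - 2 ≡ 16. → (16, 16)
2B = (16, 16).
Finally 3A + 2B:
(8, 10) + (16, 16). λ = (16 - 10)/(16 - 8) ≡ 6/8 mod 29. 8⁻¹ ≡ 11 (mod 29) since 8·11 = 88 ≡ 1, so λ ≡ 8.
  x = λ² - 8 - 16 = 64 - 24 ≡ 11; y = λ·(8 - 11) - 10 ≡ 24. → (11, 24)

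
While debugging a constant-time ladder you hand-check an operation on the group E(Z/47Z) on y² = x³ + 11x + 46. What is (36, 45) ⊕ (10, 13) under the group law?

(37, 8)

(36, 45) + (10, 13). λ = (13 - 45)/(10 - 36) ≡ 15/21 mod 47. 21⁻¹ ≡ 9 (mod 47), so λ ≡ 41.
  x = λ² - 36 - 10 = 1681 - 46 ≡ 37; y = λ·(36 - 37) - 45 ≡ 8. → (37, 8)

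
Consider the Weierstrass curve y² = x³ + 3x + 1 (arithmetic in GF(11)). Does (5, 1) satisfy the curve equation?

no

y² = 1² ≡ 1; x³ + 3x + 1 = 141 ≡ 9 (mod 11). 1 ≠ 9.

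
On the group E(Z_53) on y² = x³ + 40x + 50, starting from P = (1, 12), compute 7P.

Repeated addition: build up to 7P.
2P: tangent at (1, 12): λ = (3·1² + 40)/(2·12) ≡ 43/24. 24⁻¹ ≡ 42 (mod 53), so λ ≡ 43·42 ≡ 4.
  x = λ² - 1 - 1 = 16 - 2 ≡ 14; y = λ·(1 - 14) - 12 ≡ 42. → (14, 42)
3P: (14, 42) + (1, 12). λ = (12 - 42)/(1 - 14) ≡ 23/40 mod 53. 40⁻¹ ≡ 4 (mod 53), so λ ≡ 39.
  x = λ² - 14 - 1 = 1521 - 15 ≡ 22; y = λ·(14 - 22) - 42 ≡ 17. → (22, 17)
4P: (22, 17) + (1, 12). λ = (12 - 17)/(1 - 22) ≡ 48/32 mod 53. 32⁻¹ ≡ 5 (mod 53) since 32·5 = 160 ≡ 1, so λ ≡ 28.
  x = λ² - 22 - 1 = 784 - 23 ≡ 19; y = λ·(22 - 19) - 17 ≡ 14. → (19, 14)
5P: (19, 14) + (1, 12). λ = (12 - 14)/(1 - 19) ≡ 51/35 mod 53. 35⁻¹ ≡ 50 (mod 53) since 35·50 = 1750 ≡ 1, so λ ≡ 6.
  x = λ² - 19 - 1 = 36 - 20 ≡ 16; y = λ·(19 - 16) - 14 ≡ 4. → (16, 4)
6P: (16, 4) + (1, 12). λ = (12 - 4)/(1 - 16) ≡ 8/38 mod 53. 38⁻¹ ≡ 7 (mod 53) since 38·7 = 266 ≡ 1, so λ ≡ 3.
  x = λ² - 16 - 1 = 9 - 17 ≡ 45; y = λ·(16 - 45) - 4 ≡ 15. → (45, 15)
7P: (45, 15) + (1, 12). λ = (12 - 15)/(1 - 45) ≡ 50/9 mod 53. 9⁻¹ ≡ 6 (mod 53), so λ ≡ 35.
  x = λ² - 45 - 1 = 1225 - 46 ≡ 13; y = λ·(45 - 13) - 15 ≡ 45. → (13, 45)

(13, 45)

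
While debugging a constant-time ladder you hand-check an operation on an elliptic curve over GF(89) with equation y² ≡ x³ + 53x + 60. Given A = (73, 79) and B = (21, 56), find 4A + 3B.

(25, 10)

First 4A:
Repeated addition: build up to 4A.
2A: tangent at (73, 79): λ = (3·73² + 53)/(2·79) ≡ 20/69. 69⁻¹ ≡ 40 (mod 89), so λ ≡ 20·40 ≡ 88.
  x = λ² - 73 - 73 = 7744 - 146 ≡ 33; y = λ·(73 - 33) - 79 ≡ 59. → (33, 59)
3A: (33, 59) + (73, 79). λ = (79 - 59)/(73 - 33) ≡ 20/40 mod 89. 40⁻¹ ≡ 69 (mod 89) since 40·69 = 2760 ≡ 1, so λ ≡ 45.
  x = λ² - 33 - 73 = 2025 - 106 ≡ 50; y = λ·(33 - 50) - 59 ≡ 66. → (50, 66)
4A: (50, 66) + (73, 79). λ = (79 - 66)/(73 - 50) ≡ 13/23 mod 89. 23⁻¹ ≡ 31 (mod 89), so λ ≡ 47.
  x = λ² - 50 - 73 = 2209 - 123 ≡ 39; y = λ·(50 - 39) - 66 ≡ 6. → (39, 6)
4A = (39, 6).
Next 3B:
Repeated addition: build up to 3B.
2B: tangent at (21, 56): λ = (3·21² + 53)/(2·56) ≡ 41/23. 23⁻¹ ≡ 31 (mod 89), so λ ≡ 41·31 ≡ 25.
  x = λ² - 21 - 21 = 625 - 42 ≡ 49; y = λ·(21 - 49) - 56 ≡ 45. → (49, 45)
3B: (49, 45) + (21, 56). λ = (56 - 45)/(21 - 49) ≡ 11/61 mod 89. 61⁻¹ ≡ 54 (mod 89), so λ ≡ 60.
  x = λ² - 49 - 21 = 3600 - 70 ≡ 59; y = λ·(49 - 59) - 45 ≡ 67. → (59, 67)
3B = (59, 67).
Finally 4A + 3B:
(39, 6) + (59, 67). λ = (67 - 6)/(59 - 39) ≡ 61/20 mod 89. 20⁻¹ ≡ 49 (mod 89), so λ ≡ 52.
  x = λ² - 39 - 59 = 2704 - 98 ≡ 25; y = λ·(39 - 25) - 6 ≡ 10. → (25, 10)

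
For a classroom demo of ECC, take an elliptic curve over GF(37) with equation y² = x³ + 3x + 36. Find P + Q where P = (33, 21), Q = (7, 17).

(33, 21) + (7, 17). λ = (17 - 21)/(7 - 33) ≡ 33/11 mod 37. 11⁻¹ ≡ 27 (mod 37) since 11·27 = 297 ≡ 1, so λ ≡ 3.
  x = λ² - 33 - 7 = 9 - 40 ≡ 6; y = λ·(33 - 6) - 21 ≡ 23. → (6, 23)

(6, 23)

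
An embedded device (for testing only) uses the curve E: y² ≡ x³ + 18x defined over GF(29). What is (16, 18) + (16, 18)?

tangent at (16, 18): λ = (3·16² + 18)/(2·18) ≡ 3/7. 7⁻¹ ≡ 25 (mod 29), so λ ≡ 3·25 ≡ 17.
  x = λ² - 16 - 16 = 289 - 32 ≡ 25; y = λ·(16 - 25) - 18 ≡ 3. → (25, 3)

(25, 3)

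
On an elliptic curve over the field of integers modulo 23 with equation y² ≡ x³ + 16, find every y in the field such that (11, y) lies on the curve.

x³ + 0x + 16 = 1347 ≡ 13 (mod 23).
Square roots of 13 mod 23: 6 and 17 (since 6² = 36 ≡ 13).

6, 17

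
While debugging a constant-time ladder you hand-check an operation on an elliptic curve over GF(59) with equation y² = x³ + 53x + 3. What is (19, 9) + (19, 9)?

(43, 30)

tangent at (19, 9): λ = (3·19² + 53)/(2·9) ≡ 15/18. 18⁻¹ ≡ 23 (mod 59), so λ ≡ 15·23 ≡ 50.
  x = λ² - 19 - 19 = 2500 - 38 ≡ 43; y = λ·(19 - 43) - 9 ≡ 30. → (43, 30)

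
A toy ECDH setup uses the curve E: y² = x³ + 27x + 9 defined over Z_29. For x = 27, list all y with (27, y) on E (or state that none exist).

11, 18

x³ + 27x + 9 = 20421 ≡ 5 (mod 29).
Square roots of 5 mod 29: 11 and 18 (since 11² = 121 ≡ 5).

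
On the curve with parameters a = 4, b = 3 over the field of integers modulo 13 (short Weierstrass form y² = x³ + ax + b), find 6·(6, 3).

(8, 1)

Write Q = (6, 3).
Repeated addition: build up to 6Q.
2Q: tangent at (6, 3): λ = (3·6² + 4)/(2·3) ≡ 8/6. 6⁻¹ ≡ 11 (mod 13) since 6·11 = 66 ≡ 1, so λ ≡ 8·11 ≡ 10.
  x = λ² - 6 - 6 = 100 - 12 ≡ 10; y = λ·(6 - 10) - 3 ≡ 9. → (10, 9)
3Q: (10, 9) + (6, 3). λ = (3 - 9)/(6 - 10) ≡ 7/9 mod 13. 9⁻¹ ≡ 3 (mod 13) since 9·3 = 27 ≡ 1, so λ ≡ 8.
  x = λ² - 10 - 6 = 64 - 16 ≡ 9; y = λ·(10 - 9) - 9 ≡ 12. → (9, 12)
4Q: (9, 12) + (6, 3). λ = (3 - 12)/(6 - 9) ≡ 4/10 mod 13. 10⁻¹ ≡ 4 (mod 13) since 10·4 = 40 ≡ 1, so λ ≡ 3.
  x = λ² - 9 - 6 = 9 - 15 ≡ 7; y = λ·(9 - 7) - 12 ≡ 7. → (7, 7)
5Q: (7, 7) + (6, 3). λ = (3 - 7)/(6 - 7) ≡ 9/12 mod 13. 12⁻¹ ≡ 12 (mod 13) since 12·12 = 144 ≡ 1, so λ ≡ 4.
  x = λ² - 7 - 6 = 16 - 13 ≡ 3; y = λ·(7 - 3) - 7 ≡ 9. → (3, 9)
6Q: (3, 9) + (6, 3). λ = (3 - 9)/(6 - 3) ≡ 7/3 mod 13. 3⁻¹ ≡ 9 (mod 13), so λ ≡ 11.
  x = λ² - 3 - 6 = 121 - 9 ≡ 8; y = λ·(3 - 8) - 9 ≡ 1. → (8, 1)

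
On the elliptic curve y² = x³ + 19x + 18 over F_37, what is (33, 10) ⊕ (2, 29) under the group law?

(11, 35)

(33, 10) + (2, 29). λ = (29 - 10)/(2 - 33) ≡ 19/6 mod 37. 6⁻¹ ≡ 31 (mod 37) since 6·31 = 186 ≡ 1, so λ ≡ 34.
  x = λ² - 33 - 2 = 1156 - 35 ≡ 11; y = λ·(33 - 11) - 10 ≡ 35. → (11, 35)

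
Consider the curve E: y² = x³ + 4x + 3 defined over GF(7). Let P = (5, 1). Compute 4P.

Repeated addition: build up to 4P.
2P: tangent at (5, 1): λ = (3·5² + 4)/(2·1) ≡ 2/2. 2⁻¹ ≡ 4 (mod 7) since 2·4 = 8 ≡ 1, so λ ≡ 2·4 ≡ 1.
  x = λ² - 5 - 5 = 1 - 10 ≡ 5; y = λ·(5 - 5) - 1 ≡ 6. → (5, 6)
3P: (5, 6) + (5, 1): same x and y₁ ≡ -y₂, so the sum is the point at infinity.
4P: the point at infinity + (5, 1) = (5, 1) (identity).

(5, 1)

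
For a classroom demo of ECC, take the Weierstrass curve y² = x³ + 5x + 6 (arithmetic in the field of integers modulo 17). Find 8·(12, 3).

Write P = (12, 3).
Double-and-add on 8 = (1000)₂. Start with P = (12, 3) for the leading 1-bit.
double: tangent at (12, 3): λ = (3·12² + 5)/(2·3) ≡ 12/6. 6⁻¹ ≡ 3 (mod 17), so λ ≡ 12·3 ≡ 2.
  x = λ² - 12 - 12 = 4 - 24 ≡ 14; y = λ·(12 - 14) - 3 ≡ 10. → (14, 10)
double: tangent at (14, 10): λ = (3·14² + 5)/(2·10) ≡ 15/3. 3⁻¹ ≡ 6 (mod 17), so λ ≡ 15·6 ≡ 5.
  x = λ² - 14 - 14 = 25 - 28 ≡ 14; y = λ·(14 - 14) - 10 ≡ 7. → (14, 7)
double: tangent at (14, 7): λ = (3·14² + 5)/(2·7) ≡ 15/14. 14⁻¹ ≡ 11 (mod 17) since 14·11 = 154 ≡ 1, so λ ≡ 15·11 ≡ 12.
  x = λ² - 14 - 14 = 144 - 28 ≡ 14; y = λ·(14 - 14) - 7 ≡ 10. → (14, 10)

(14, 10)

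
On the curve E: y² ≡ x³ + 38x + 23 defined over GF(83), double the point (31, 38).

tangent at (31, 38): λ = (3·31² + 38)/(2·38) ≡ 16/76. 76⁻¹ ≡ 71 (mod 83), so λ ≡ 16·71 ≡ 57.
  x = λ² - 31 - 31 = 3249 - 62 ≡ 33; y = λ·(31 - 33) - 38 ≡ 14. → (33, 14)

(33, 14)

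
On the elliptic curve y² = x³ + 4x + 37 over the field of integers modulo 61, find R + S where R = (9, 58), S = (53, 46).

(9, 58) + (53, 46). λ = (46 - 58)/(53 - 9) ≡ 49/44 mod 61. 44⁻¹ ≡ 43 (mod 61), so λ ≡ 33.
  x = λ² - 9 - 53 = 1089 - 62 ≡ 51; y = λ·(9 - 51) - 58 ≡ 20. → (51, 20)

(51, 20)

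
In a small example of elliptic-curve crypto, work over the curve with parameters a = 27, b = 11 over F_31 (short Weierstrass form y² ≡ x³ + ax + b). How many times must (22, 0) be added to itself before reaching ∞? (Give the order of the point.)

2P: (22, 0) + (22, 0): same x and y₁ ≡ -y₂, so the sum is ∞.
2P = ∞, so the order is 2.

2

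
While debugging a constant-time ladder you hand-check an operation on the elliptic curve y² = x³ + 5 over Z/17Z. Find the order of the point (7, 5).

9

2P: tangent at (7, 5): λ = (3·7² + 0)/(2·5) ≡ 11/10. 10⁻¹ ≡ 12 (mod 17), so λ ≡ 11·12 ≡ 13.
  x = λ² - 7 - 7 = 169 - 14 ≡ 2; y = λ·(7 - 2) - 5 ≡ 9. → (2, 9)
3P: (2, 9) + (7, 5). λ = (5 - 9)/(7 - 2) ≡ 13/5 mod 17. 5⁻¹ ≡ 7 (mod 17), so λ ≡ 6.
  x = λ² - 2 - 7 = 36 - 9 ≡ 10; y = λ·(2 - 10) - 9 ≡ 11. → (10, 11)
4P: (10, 11) + (7, 5). λ = (5 - 11)/(7 - 10) ≡ 11/14 mod 17. 14⁻¹ ≡ 11 (mod 17), so λ ≡ 2.
  x = λ² - 10 - 7 = 4 - 17 ≡ 4; y = λ·(10 - 4) - 11 ≡ 1. → (4, 1)
5P: (4, 1) + (7, 5). λ = (5 - 1)/(7 - 4) ≡ 4/3 mod 17. 3⁻¹ ≡ 6 (mod 17) since 3·6 = 18 ≡ 1, so λ ≡ 7.
  x = λ² - 4 - 7 = 49 - 11 ≡ 4; y = λ·(4 - 4) - 1 ≡ 16. → (4, 16)
6P: (4, 16) + (7, 5). λ = (5 - 16)/(7 - 4) ≡ 6/3 mod 17. 3⁻¹ ≡ 6 (mod 17) since 3·6 = 18 ≡ 1, so λ ≡ 2.
  x = λ² - 4 - 7 = 4 - 11 ≡ 10; y = λ·(4 - 10) - 16 ≡ 6. → (10, 6)
7P: (10, 6) + (7, 5). λ = (5 - 6)/(7 - 10) ≡ 16/14 mod 17. 14⁻¹ ≡ 11 (mod 17) since 14·11 = 154 ≡ 1, so λ ≡ 6.
  x = λ² - 10 - 7 = 36 - 17 ≡ 2; y = λ·(10 - 2) - 6 ≡ 8. → (2, 8)
8P: (2, 8) + (7, 5). λ = (5 - 8)/(7 - 2) ≡ 14/5 mod 17. 5⁻¹ ≡ 7 (mod 17), so λ ≡ 13.
  x = λ² - 2 - 7 = 169 - 9 ≡ 7; y = λ·(2 - 7) - 8 ≡ 12. → (7, 12)
9P: (7, 12) + (7, 5): same x and y₁ ≡ -y₂, so the sum is O.
9P = O, so the order is 9.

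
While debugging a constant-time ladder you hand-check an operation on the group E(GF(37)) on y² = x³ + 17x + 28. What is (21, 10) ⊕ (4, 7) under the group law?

(16, 17)

(21, 10) + (4, 7). λ = (7 - 10)/(4 - 21) ≡ 34/20 mod 37. 20⁻¹ ≡ 13 (mod 37), so λ ≡ 35.
  x = λ² - 21 - 4 = 1225 - 25 ≡ 16; y = λ·(21 - 16) - 10 ≡ 17. → (16, 17)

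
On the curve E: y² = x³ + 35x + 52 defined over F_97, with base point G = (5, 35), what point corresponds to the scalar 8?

(22, 86)

Repeated addition: build up to 8G.
2G: tangent at (5, 35): λ = (3·5² + 35)/(2·35) ≡ 13/70. 70⁻¹ ≡ 79 (mod 97), so λ ≡ 13·79 ≡ 57.
  x = λ² - 5 - 5 = 3249 - 10 ≡ 38; y = λ·(5 - 38) - 35 ≡ 24. → (38, 24)
3G: (38, 24) + (5, 35). λ = (35 - 24)/(5 - 38) ≡ 11/64 mod 97. 64⁻¹ ≡ 47 (mod 97), so λ ≡ 32.
  x = λ² - 38 - 5 = 1024 - 43 ≡ 11; y = λ·(38 - 11) - 24 ≡ 64. → (11, 64)
4G: (11, 64) + (5, 35). λ = (35 - 64)/(5 - 11) ≡ 68/91 mod 97. 91⁻¹ ≡ 16 (mod 97) since 91·16 = 1456 ≡ 1, so λ ≡ 21.
  x = λ² - 11 - 5 = 441 - 16 ≡ 37; y = λ·(11 - 37) - 64 ≡ 69. → (37, 69)
5G: (37, 69) + (5, 35). λ = (35 - 69)/(5 - 37) ≡ 63/65 mod 97. 65⁻¹ ≡ 3 (mod 97), so λ ≡ 92.
  x = λ² - 37 - 5 = 8464 - 42 ≡ 80; y = λ·(37 - 80) - 69 ≡ 49. → (80, 49)
6G: (80, 49) + (5, 35). λ = (35 - 49)/(5 - 80) ≡ 83/22 mod 97. 22⁻¹ ≡ 75 (mod 97) since 22·75 = 1650 ≡ 1, so λ ≡ 17.
  x = λ² - 80 - 5 = 289 - 85 ≡ 10; y = λ·(80 - 10) - 49 ≡ 74. → (10, 74)
7G: (10, 74) + (5, 35). λ = (35 - 74)/(5 - 10) ≡ 58/92 mod 97. 92⁻¹ ≡ 58 (mod 97), so λ ≡ 66.
  x = λ² - 10 - 5 = 4356 - 15 ≡ 73; y = λ·(10 - 73) - 74 ≡ 36. → (73, 36)
8G: (73, 36) + (5, 35). λ = (35 - 36)/(5 - 73) ≡ 96/29 mod 97. 29⁻¹ ≡ 87 (mod 97) since 29·87 = 2523 ≡ 1, so λ ≡ 10.
  x = λ² - 73 - 5 = 100 - 78 ≡ 22; y = λ·(73 - 22) - 36 ≡ 86. → (22, 86)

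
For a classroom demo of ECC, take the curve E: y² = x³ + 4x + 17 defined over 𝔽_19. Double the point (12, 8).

(12, 11)

tangent at (12, 8): λ = (3·12² + 4)/(2·8) ≡ 18/16. 16⁻¹ ≡ 6 (mod 19), so λ ≡ 18·6 ≡ 13.
  x = λ² - 12 - 12 = 169 - 24 ≡ 12; y = λ·(12 - 12) - 8 ≡ 11. → (12, 11)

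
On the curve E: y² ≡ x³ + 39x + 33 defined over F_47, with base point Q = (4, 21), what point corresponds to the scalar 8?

(17, 4)

Repeated addition: build up to 8Q.
2Q: tangent at (4, 21): λ = (3·4² + 39)/(2·21) ≡ 40/42. 42⁻¹ ≡ 28 (mod 47) since 42·28 = 1176 ≡ 1, so λ ≡ 40·28 ≡ 39.
  x = λ² - 4 - 4 = 1521 - 8 ≡ 9; y = λ·(4 - 9) - 21 ≡ 19. → (9, 19)
3Q: (9, 19) + (4, 21). λ = (21 - 19)/(4 - 9) ≡ 2/42 mod 47. 42⁻¹ ≡ 28 (mod 47), so λ ≡ 9.
  x = λ² - 9 - 4 = 81 - 13 ≡ 21; y = λ·(9 - 21) - 19 ≡ 14. → (21, 14)
4Q: (21, 14) + (4, 21). λ = (21 - 14)/(4 - 21) ≡ 7/30 mod 47. 30⁻¹ ≡ 11 (mod 47), so λ ≡ 30.
  x = λ² - 21 - 4 = 900 - 25 ≡ 29; y = λ·(21 - 29) - 14 ≡ 28. → (29, 28)
5Q: (29, 28) + (4, 21). λ = (21 - 28)/(4 - 29) ≡ 40/22 mod 47. 22⁻¹ ≡ 15 (mod 47) since 22·15 = 330 ≡ 1, so λ ≡ 36.
  x = λ² - 29 - 4 = 1296 - 33 ≡ 41; y = λ·(29 - 41) - 28 ≡ 10. → (41, 10)
6Q: (41, 10) + (4, 21). λ = (21 - 10)/(4 - 41) ≡ 11/10 mod 47. 10⁻¹ ≡ 33 (mod 47) since 10·33 = 330 ≡ 1, so λ ≡ 34.
  x = λ² - 41 - 4 = 1156 - 45 ≡ 30; y = λ·(41 - 30) - 10 ≡ 35. → (30, 35)
7Q: (30, 35) + (4, 21). λ = (21 - 35)/(4 - 30) ≡ 33/21 mod 47. 21⁻¹ ≡ 9 (mod 47) since 21·9 = 189 ≡ 1, so λ ≡ 15.
  x = λ² - 30 - 4 = 225 - 34 ≡ 3; y = λ·(30 - 3) - 35 ≡ 41. → (3, 41)
8Q: (3, 41) + (4, 21). λ = (21 - 41)/(4 - 3) ≡ 27/1 mod 47. 1⁻¹ ≡ 1 (mod 47), so λ ≡ 27.
  x = λ² - 3 - 4 = 729 - 7 ≡ 17; y = λ·(3 - 17) - 41 ≡ 4. → (17, 4)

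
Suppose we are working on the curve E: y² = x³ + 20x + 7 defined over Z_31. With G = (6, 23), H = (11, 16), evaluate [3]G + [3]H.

First 3G:
Repeated addition: build up to 3G.
2G: tangent at (6, 23): λ = (3·6² + 20)/(2·23) ≡ 4/15. 15⁻¹ ≡ 29 (mod 31) since 15·29 = 435 ≡ 1, so λ ≡ 4·29 ≡ 23.
  x = λ² - 6 - 6 = 529 - 12 ≡ 21; y = λ·(6 - 21) - 23 ≡ 4. → (21, 4)
3G: (21, 4) + (6, 23). λ = (23 - 4)/(6 - 21) ≡ 19/16 mod 31. 16⁻¹ ≡ 2 (mod 31), so λ ≡ 7.
  x = λ² - 21 - 6 = 49 - 27 ≡ 22; y = λ·(21 - 22) - 4 ≡ 20. → (22, 20)
3G = (22, 20).
Next 3H:
Repeated addition: build up to 3H.
2H: tangent at (11, 16): λ = (3·11² + 20)/(2·16) ≡ 11/1. 1⁻¹ ≡ 1 (mod 31) since 1·1 = 1 ≡ 1, so λ ≡ 11·1 ≡ 11.
  x = λ² - 11 - 11 = 121 - 22 ≡ 6; y = λ·(11 - 6) - 16 ≡ 8. → (6, 8)
3H: (6, 8) + (11, 16). λ = (16 - 8)/(11 - 6) ≡ 8/5 mod 31. 5⁻¹ ≡ 25 (mod 31), so λ ≡ 14.
  x = λ² - 6 - 11 = 196 - 17 ≡ 24; y = λ·(6 - 24) - 8 ≡ 19. → (24, 19)
3H = (24, 19).
Finally 3G + 3H:
(22, 20) + (24, 19). λ = (19 - 20)/(24 - 22) ≡ 30/2 mod 31. 2⁻¹ ≡ 16 (mod 31) since 2·16 = 32 ≡ 1, so λ ≡ 15.
  x = λ² - 22 - 24 = 225 - 46 ≡ 24; y = λ·(22 - 24) - 20 ≡ 12. → (24, 12)

(24, 12)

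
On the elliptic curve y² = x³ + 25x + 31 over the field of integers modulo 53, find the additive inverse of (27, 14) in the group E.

(27, 39)

-(27, 14) = (27, -14 mod 53) = (27, 39).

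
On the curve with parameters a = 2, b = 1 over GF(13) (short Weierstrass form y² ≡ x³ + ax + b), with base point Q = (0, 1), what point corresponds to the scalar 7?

(0, 12)

Double-and-add on 7 = (111)₂. Start with Q = (0, 1) for the leading 1-bit.
double: tangent at (0, 1): λ = (3·0² + 2)/(2·1) ≡ 2/2. 2⁻¹ ≡ 7 (mod 13), so λ ≡ 2·7 ≡ 1.
  x = λ² - 0 - 0 = 1 - 0 ≡ 1; y = λ·(0 - 1) - 1 ≡ 11. → (1, 11)
add Q: (1, 11) + (0, 1). λ = (1 - 11)/(0 - 1) ≡ 3/12 mod 13. 12⁻¹ ≡ 12 (mod 13) since 12·12 = 144 ≡ 1, so λ ≡ 10.
  x = λ² - 1 - 0 = 100 - 1 ≡ 8; y = λ·(1 - 8) - 11 ≡ 10. → (8, 10)
double: tangent at (8, 10): λ = (3·8² + 2)/(2·10) ≡ 12/7. 7⁻¹ ≡ 2 (mod 13), so λ ≡ 12·2 ≡ 11.
  x = λ² - 8 - 8 = 121 - 16 ≡ 1; y = λ·(8 - 1) - 10 ≡ 2. → (1, 2)
add Q: (1, 2) + (0, 1). λ = (1 - 2)/(0 - 1) ≡ 12/12 mod 13. 12⁻¹ ≡ 12 (mod 13) since 12·12 = 144 ≡ 1, so λ ≡ 1.
  x = λ² - 1 - 0 = 1 - 1 ≡ 0; y = λ·(1 - 0) - 2 ≡ 12. → (0, 12)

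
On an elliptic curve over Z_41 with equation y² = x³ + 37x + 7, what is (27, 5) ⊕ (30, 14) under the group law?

(34, 15)

(27, 5) + (30, 14). λ = (14 - 5)/(30 - 27) ≡ 9/3 mod 41. 3⁻¹ ≡ 14 (mod 41) since 3·14 = 42 ≡ 1, so λ ≡ 3.
  x = λ² - 27 - 30 = 9 - 57 ≡ 34; y = λ·(27 - 34) - 5 ≡ 15. → (34, 15)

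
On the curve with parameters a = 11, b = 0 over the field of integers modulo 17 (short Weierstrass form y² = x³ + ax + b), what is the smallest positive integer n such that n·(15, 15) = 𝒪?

2P: tangent at (15, 15): λ = (3·15² + 11)/(2·15) ≡ 6/13. 13⁻¹ ≡ 4 (mod 17), so λ ≡ 6·4 ≡ 7.
  x = λ² - 15 - 15 = 49 - 30 ≡ 2; y = λ·(15 - 2) - 15 ≡ 8. → (2, 8)
3P: (2, 8) + (15, 15). λ = (15 - 8)/(15 - 2) ≡ 7/13 mod 17. 13⁻¹ ≡ 4 (mod 17) since 13·4 = 52 ≡ 1, so λ ≡ 11.
  x = λ² - 2 - 15 = 121 - 17 ≡ 2; y = λ·(2 - 2) - 8 ≡ 9. → (2, 9)
4P: (2, 9) + (15, 15). λ = (15 - 9)/(15 - 2) ≡ 6/13 mod 17. 13⁻¹ ≡ 4 (mod 17), so λ ≡ 7.
  x = λ² - 2 - 15 = 49 - 17 ≡ 15; y = λ·(2 - 15) - 9 ≡ 2. → (15, 2)
5P: (15, 2) + (15, 15): same x and y₁ ≡ -y₂, so the sum is 𝒪.
5P = 𝒪, so the order is 5.

5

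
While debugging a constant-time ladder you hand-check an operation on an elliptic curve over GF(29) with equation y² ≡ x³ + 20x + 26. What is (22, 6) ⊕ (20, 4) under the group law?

(17, 28)

(22, 6) + (20, 4). λ = (4 - 6)/(20 - 22) ≡ 27/27 mod 29. 27⁻¹ ≡ 14 (mod 29), so λ ≡ 1.
  x = λ² - 22 - 20 = 1 - 42 ≡ 17; y = λ·(22 - 17) - 6 ≡ 28. → (17, 28)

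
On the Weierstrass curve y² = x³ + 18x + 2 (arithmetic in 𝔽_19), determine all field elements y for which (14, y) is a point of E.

x³ + 18x + 2 = 2998 ≡ 15 (mod 19).
15 is a non-residue mod 19; no y exists.

none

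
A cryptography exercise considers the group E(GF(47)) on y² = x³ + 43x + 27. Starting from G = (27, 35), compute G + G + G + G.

(28, 23)

Repeated addition: build up to 4G.
2G: tangent at (27, 35): λ = (3·27² + 43)/(2·35) ≡ 21/23. 23⁻¹ ≡ 45 (mod 47) since 23·45 = 1035 ≡ 1, so λ ≡ 21·45 ≡ 5.
  x = λ² - 27 - 27 = 25 - 54 ≡ 18; y = λ·(27 - 18) - 35 ≡ 10. → (18, 10)
3G: (18, 10) + (27, 35). λ = (35 - 10)/(27 - 18) ≡ 25/9 mod 47. 9⁻¹ ≡ 21 (mod 47) since 9·21 = 189 ≡ 1, so λ ≡ 8.
  x = λ² - 18 - 27 = 64 - 45 ≡ 19; y = λ·(18 - 19) - 10 ≡ 29. → (19, 29)
4G: (19, 29) + (27, 35). λ = (35 - 29)/(27 - 19) ≡ 6/8 mod 47. 8⁻¹ ≡ 6 (mod 47) since 8·6 = 48 ≡ 1, so λ ≡ 36.
  x = λ² - 19 - 27 = 1296 - 46 ≡ 28; y = λ·(19 - 28) - 29 ≡ 23. → (28, 23)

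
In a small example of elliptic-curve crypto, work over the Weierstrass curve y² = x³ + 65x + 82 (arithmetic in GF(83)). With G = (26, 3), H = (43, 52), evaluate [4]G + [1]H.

(15, 38)

First 4G:
Repeated addition: build up to 4G.
2G: tangent at (26, 3): λ = (3·26² + 65)/(2·3) ≡ 18/6. 6⁻¹ ≡ 14 (mod 83), so λ ≡ 18·14 ≡ 3.
  x = λ² - 26 - 26 = 9 - 52 ≡ 40; y = λ·(26 - 40) - 3 ≡ 38. → (40, 38)
3G: (40, 38) + (26, 3). λ = (3 - 38)/(26 - 40) ≡ 48/69 mod 83. 69⁻¹ ≡ 77 (mod 83) since 69·77 = 5313 ≡ 1, so λ ≡ 44.
  x = λ² - 40 - 26 = 1936 - 66 ≡ 44; y = λ·(40 - 44) - 38 ≡ 35. → (44, 35)
4G: (44, 35) + (26, 3). λ = (3 - 35)/(26 - 44) ≡ 51/65 mod 83. 65⁻¹ ≡ 23 (mod 83) since 65·23 = 1495 ≡ 1, so λ ≡ 11.
  x = λ² - 44 - 26 = 121 - 70 ≡ 51; y = λ·(44 - 51) - 35 ≡ 54. → (51, 54)
4G = (51, 54).
Finally 4G + H:
(51, 54) + (43, 52). λ = (52 - 54)/(43 - 51) ≡ 81/75 mod 83. 75⁻¹ ≡ 31 (mod 83) since 75·31 = 2325 ≡ 1, so λ ≡ 21.
  x = λ² - 51 - 43 = 441 - 94 ≡ 15; y = λ·(51 - 15) - 54 ≡ 38. → (15, 38)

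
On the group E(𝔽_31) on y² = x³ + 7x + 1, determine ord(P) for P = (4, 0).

2P: (4, 0) + (4, 0): same x and y₁ ≡ -y₂, so the sum is O.
2P = O, so the order is 2.

2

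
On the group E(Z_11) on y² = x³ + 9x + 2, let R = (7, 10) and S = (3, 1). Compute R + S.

(4, 5)

(7, 10) + (3, 1). λ = (1 - 10)/(3 - 7) ≡ 2/7 mod 11. 7⁻¹ ≡ 8 (mod 11) since 7·8 = 56 ≡ 1, so λ ≡ 5.
  x = λ² - 7 - 3 = 25 - 10 ≡ 4; y = λ·(7 - 4) - 10 ≡ 5. → (4, 5)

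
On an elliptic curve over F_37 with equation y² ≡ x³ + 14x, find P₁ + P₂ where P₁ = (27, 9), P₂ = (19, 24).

(27, 9) + (19, 24). λ = (24 - 9)/(19 - 27) ≡ 15/29 mod 37. 29⁻¹ ≡ 23 (mod 37), so λ ≡ 12.
  x = λ² - 27 - 19 = 144 - 46 ≡ 24; y = λ·(27 - 24) - 9 ≡ 27. → (24, 27)

(24, 27)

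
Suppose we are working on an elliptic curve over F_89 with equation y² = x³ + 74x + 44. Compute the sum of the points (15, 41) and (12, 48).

(18, 55)

(15, 41) + (12, 48). λ = (48 - 41)/(12 - 15) ≡ 7/86 mod 89. 86⁻¹ ≡ 59 (mod 89) since 86·59 = 5074 ≡ 1, so λ ≡ 57.
  x = λ² - 15 - 12 = 3249 - 27 ≡ 18; y = λ·(15 - 18) - 41 ≡ 55. → (18, 55)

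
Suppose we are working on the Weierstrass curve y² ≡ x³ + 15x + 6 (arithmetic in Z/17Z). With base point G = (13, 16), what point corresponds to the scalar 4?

O

Double-and-add on 4 = (100)₂. Start with G = (13, 16) for the leading 1-bit.
double: tangent at (13, 16): λ = (3·13² + 15)/(2·16) ≡ 12/15. 15⁻¹ ≡ 8 (mod 17), so λ ≡ 12·8 ≡ 11.
  x = λ² - 13 - 13 = 121 - 26 ≡ 10; y = λ·(13 - 10) - 16 ≡ 0. → (10, 0)
double: (10, 0) + (10, 0): same x and y₁ ≡ -y₂, so the sum is O.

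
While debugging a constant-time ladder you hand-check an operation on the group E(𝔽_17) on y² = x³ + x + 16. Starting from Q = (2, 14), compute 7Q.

Double-and-add on 7 = (111)₂. Start with Q = (2, 14) for the leading 1-bit.
double: tangent at (2, 14): λ = (3·2² + 1)/(2·14) ≡ 13/11. 11⁻¹ ≡ 14 (mod 17), so λ ≡ 13·14 ≡ 12.
  x = λ² - 2 - 2 = 144 - 4 ≡ 4; y = λ·(2 - 4) - 14 ≡ 13. → (4, 13)
add Q: (4, 13) + (2, 14). λ = (14 - 13)/(2 - 4) ≡ 1/15 mod 17. 15⁻¹ ≡ 8 (mod 17), so λ ≡ 8.
  x = λ² - 4 - 2 = 64 - 6 ≡ 7; y = λ·(4 - 7) - 13 ≡ 14. → (7, 14)
double: tangent at (7, 14): λ = (3·7² + 1)/(2·14) ≡ 12/11. 11⁻¹ ≡ 14 (mod 17) since 11·14 = 154 ≡ 1, so λ ≡ 12·14 ≡ 15.
  x = λ² - 7 - 7 = 225 - 14 ≡ 7; y = λ·(7 - 7) - 14 ≡ 3. → (7, 3)
add Q: (7, 3) + (2, 14). λ = (14 - 3)/(2 - 7) ≡ 11/12 mod 17. 12⁻¹ ≡ 10 (mod 17) since 12·10 = 120 ≡ 1, so λ ≡ 8.
  x = λ² - 7 - 2 = 64 - 9 ≡ 4; y = λ·(7 - 4) - 3 ≡ 4. → (4, 4)

(4, 4)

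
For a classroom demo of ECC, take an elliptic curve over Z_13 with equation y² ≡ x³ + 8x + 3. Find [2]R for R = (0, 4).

(1, 8)

tangent at (0, 4): λ = (3·0² + 8)/(2·4) ≡ 8/8. 8⁻¹ ≡ 5 (mod 13) since 8·5 = 40 ≡ 1, so λ ≡ 8·5 ≡ 1.
  x = λ² - 0 - 0 = 1 - 0 ≡ 1; y = λ·(0 - 1) - 4 ≡ 8. → (1, 8)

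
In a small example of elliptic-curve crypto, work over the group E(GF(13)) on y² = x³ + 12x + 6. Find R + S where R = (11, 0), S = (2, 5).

(4, 12)

(11, 0) + (2, 5). λ = (5 - 0)/(2 - 11) ≡ 5/4 mod 13. 4⁻¹ ≡ 10 (mod 13), so λ ≡ 11.
  x = λ² - 11 - 2 = 121 - 13 ≡ 4; y = λ·(11 - 4) - 0 ≡ 12. → (4, 12)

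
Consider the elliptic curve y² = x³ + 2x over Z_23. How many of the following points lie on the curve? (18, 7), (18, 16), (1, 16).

3

(18, 7): 7² ≡ 3, rhs ≡ 3 → on.
(18, 16): 16² ≡ 3, rhs ≡ 3 → on.
(1, 16): 16² ≡ 3, rhs ≡ 3 → on.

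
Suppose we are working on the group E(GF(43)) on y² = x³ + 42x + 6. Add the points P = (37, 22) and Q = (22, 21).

(40, 38)

(37, 22) + (22, 21). λ = (21 - 22)/(22 - 37) ≡ 42/28 mod 43. 28⁻¹ ≡ 20 (mod 43) since 28·20 = 560 ≡ 1, so λ ≡ 23.
  x = λ² - 37 - 22 = 529 - 59 ≡ 40; y = λ·(37 - 40) - 22 ≡ 38. → (40, 38)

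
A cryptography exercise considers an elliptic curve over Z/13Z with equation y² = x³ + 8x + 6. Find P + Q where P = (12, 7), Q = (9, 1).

(12, 7) + (9, 1). λ = (1 - 7)/(9 - 12) ≡ 7/10 mod 13. 10⁻¹ ≡ 4 (mod 13), so λ ≡ 2.
  x = λ² - 12 - 9 = 4 - 21 ≡ 9; y = λ·(12 - 9) - 7 ≡ 12. → (9, 12)

(9, 12)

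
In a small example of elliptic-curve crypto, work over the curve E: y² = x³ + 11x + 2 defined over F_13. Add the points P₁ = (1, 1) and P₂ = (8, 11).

(1, 1) + (8, 11). λ = (11 - 1)/(8 - 1) ≡ 10/7 mod 13. 7⁻¹ ≡ 2 (mod 13), so λ ≡ 7.
  x = λ² - 1 - 8 = 49 - 9 ≡ 1; y = λ·(1 - 1) - 1 ≡ 12. → (1, 12)

(1, 12)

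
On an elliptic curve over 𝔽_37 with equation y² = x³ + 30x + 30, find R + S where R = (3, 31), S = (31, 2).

(28, 20)

(3, 31) + (31, 2). λ = (2 - 31)/(31 - 3) ≡ 8/28 mod 37. 28⁻¹ ≡ 4 (mod 37) since 28·4 = 112 ≡ 1, so λ ≡ 32.
  x = λ² - 3 - 31 = 1024 - 34 ≡ 28; y = λ·(3 - 28) - 31 ≡ 20. → (28, 20)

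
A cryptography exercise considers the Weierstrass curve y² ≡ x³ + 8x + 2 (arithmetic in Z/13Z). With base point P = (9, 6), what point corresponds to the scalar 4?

(3, 12)

Repeated addition: build up to 4P.
2P: tangent at (9, 6): λ = (3·9² + 8)/(2·6) ≡ 4/12. 12⁻¹ ≡ 12 (mod 13), so λ ≡ 4·12 ≡ 9.
  x = λ² - 9 - 9 = 81 - 18 ≡ 11; y = λ·(9 - 11) - 6 ≡ 2. → (11, 2)
3P: (11, 2) + (9, 6). λ = (6 - 2)/(9 - 11) ≡ 4/11 mod 13. 11⁻¹ ≡ 6 (mod 13), so λ ≡ 11.
  x = λ² - 11 - 9 = 121 - 20 ≡ 10; y = λ·(11 - 10) - 2 ≡ 9. → (10, 9)
4P: (10, 9) + (9, 6). λ = (6 - 9)/(9 - 10) ≡ 10/12 mod 13. 12⁻¹ ≡ 12 (mod 13), so λ ≡ 3.
  x = λ² - 10 - 9 = 9 - 19 ≡ 3; y = λ·(10 - 3) - 9 ≡ 12. → (3, 12)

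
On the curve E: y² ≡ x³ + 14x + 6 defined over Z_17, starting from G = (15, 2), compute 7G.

Double-and-add on 7 = (111)₂. Start with G = (15, 2) for the leading 1-bit.
double: tangent at (15, 2): λ = (3·15² + 14)/(2·2) ≡ 9/4. 4⁻¹ ≡ 13 (mod 17) since 4·13 = 52 ≡ 1, so λ ≡ 9·13 ≡ 15.
  x = λ² - 15 - 15 = 225 - 30 ≡ 8; y = λ·(15 - 8) - 2 ≡ 1. → (8, 1)
add G: (8, 1) + (15, 2). λ = (2 - 1)/(15 - 8) ≡ 1/7 mod 17. 7⁻¹ ≡ 5 (mod 17) since 7·5 = 35 ≡ 1, so λ ≡ 5.
  x = λ² - 8 - 15 = 25 - 23 ≡ 2; y = λ·(8 - 2) - 1 ≡ 12. → (2, 12)
double: tangent at (2, 12): λ = (3·2² + 14)/(2·12) ≡ 9/7. 7⁻¹ ≡ 5 (mod 17), so λ ≡ 9·5 ≡ 11.
  x = λ² - 2 - 2 = 121 - 4 ≡ 15; y = λ·(2 - 15) - 12 ≡ 15. → (15, 15)
add G: (15, 15) + (15, 2): same x and y₁ ≡ -y₂, so the sum is 𝒪.

O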